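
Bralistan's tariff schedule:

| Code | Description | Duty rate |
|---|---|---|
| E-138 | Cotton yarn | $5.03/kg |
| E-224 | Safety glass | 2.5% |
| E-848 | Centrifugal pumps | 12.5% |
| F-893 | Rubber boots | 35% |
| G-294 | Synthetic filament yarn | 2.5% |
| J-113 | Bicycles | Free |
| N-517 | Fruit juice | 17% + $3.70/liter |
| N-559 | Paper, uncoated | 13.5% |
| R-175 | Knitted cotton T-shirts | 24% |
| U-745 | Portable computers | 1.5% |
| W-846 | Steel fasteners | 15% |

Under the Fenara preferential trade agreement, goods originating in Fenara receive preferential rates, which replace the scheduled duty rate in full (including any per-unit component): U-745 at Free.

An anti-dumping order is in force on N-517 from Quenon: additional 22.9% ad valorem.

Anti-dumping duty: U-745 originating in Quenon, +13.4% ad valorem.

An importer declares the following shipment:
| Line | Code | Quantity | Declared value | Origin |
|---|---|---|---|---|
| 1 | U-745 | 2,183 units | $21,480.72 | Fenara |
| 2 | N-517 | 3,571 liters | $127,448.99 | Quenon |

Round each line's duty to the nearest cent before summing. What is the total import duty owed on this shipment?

Line 1 (U-745, Fenara, 2,183 units, $21,480.72):
Base rate for U-745 is 1.5%.
Origin Fenara qualifies under the Bralistan–Fenara agreement and U-745 is covered: preferential rate Free applies instead.
The additional-duty order on U-745 targets Quenon, not Fenara; it does not apply.
Duty = $21,480.72 × 0% = $0.00.
Line 2 (N-517, Quenon, 3,571 liters, $127,448.99):
Base rate for N-517 is 17% + $3.70/liter.
Additional duty on N-517 from Quenon: +22.9%. Applied ad valorem rate: 17% + 22.9% = 39.9%.
Duty = $127,448.99 × 39.9% + 3,571 × $3.70 = $64,064.85.
Total = $0.00 + $64,064.85 = $64,064.85.

$64,064.85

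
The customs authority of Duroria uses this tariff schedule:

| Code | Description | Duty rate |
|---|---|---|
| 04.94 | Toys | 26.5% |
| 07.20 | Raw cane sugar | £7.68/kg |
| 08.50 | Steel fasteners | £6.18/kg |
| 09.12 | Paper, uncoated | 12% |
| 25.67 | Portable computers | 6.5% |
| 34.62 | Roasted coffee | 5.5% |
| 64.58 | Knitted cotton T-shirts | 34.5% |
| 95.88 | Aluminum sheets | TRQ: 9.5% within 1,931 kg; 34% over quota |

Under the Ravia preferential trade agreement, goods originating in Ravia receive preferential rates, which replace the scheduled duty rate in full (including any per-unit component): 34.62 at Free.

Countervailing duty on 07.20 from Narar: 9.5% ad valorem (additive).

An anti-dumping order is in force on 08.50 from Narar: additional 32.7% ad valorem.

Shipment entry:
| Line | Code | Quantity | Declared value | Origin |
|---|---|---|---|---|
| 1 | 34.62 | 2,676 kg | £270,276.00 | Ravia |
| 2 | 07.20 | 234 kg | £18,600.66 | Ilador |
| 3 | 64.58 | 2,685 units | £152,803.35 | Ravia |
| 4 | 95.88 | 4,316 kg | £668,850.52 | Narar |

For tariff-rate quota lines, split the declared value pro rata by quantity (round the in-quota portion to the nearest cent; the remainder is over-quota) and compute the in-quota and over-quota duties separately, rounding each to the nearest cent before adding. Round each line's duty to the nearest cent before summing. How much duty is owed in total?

Line 1 (34.62, Ravia, 2,676 kg, £270,276.00):
Base rate for 34.62 is 5.5%.
Origin Ravia qualifies under the Duroria–Ravia agreement and 34.62 is covered: preferential rate Free applies instead.
Duty = £270,276.00 × 0% = £0.00.
Line 2 (07.20, Ilador, 234 kg, £18,600.66):
Base rate for 07.20 is £7.68/kg.
The additional-duty order on 07.20 targets Narar, not Ilador; it does not apply.
Duty = 234 × £7.68 = £1,797.12.
Line 3 (64.58, Ravia, 2,685 units, £152,803.35):
Base rate for 64.58 is 34.5%.
Origin Ravia is the FTA partner but 64.58 is not on the preference list; base rate stands.
Duty = £152,803.35 × 34.5% = £52,717.16.
Line 4 (95.88, Narar, 4,316 kg, £668,850.52):
Code 95.88 is under a tariff-rate quota (threshold 1,931 kg). In-quota: 1,931 kg at 9.5%; over-quota: 2,385 kg at 34%.
Pro-rata value split: in-quota = £668,850.52 × 1,931/4,316 = £299,247.07; over-quota = £668,850.52 − £299,247.07 = £369,603.45.
In-quota duty = £299,247.07 × 9.5% = £28,428.47. Over-quota duty = £369,603.45 × 34% = £125,665.17.
Line duty = £28,428.47 + £125,665.17 = £154,093.64.
Total = £0.00 + £1,797.12 + £52,717.16 + £154,093.64 = £208,607.92.

£208,607.92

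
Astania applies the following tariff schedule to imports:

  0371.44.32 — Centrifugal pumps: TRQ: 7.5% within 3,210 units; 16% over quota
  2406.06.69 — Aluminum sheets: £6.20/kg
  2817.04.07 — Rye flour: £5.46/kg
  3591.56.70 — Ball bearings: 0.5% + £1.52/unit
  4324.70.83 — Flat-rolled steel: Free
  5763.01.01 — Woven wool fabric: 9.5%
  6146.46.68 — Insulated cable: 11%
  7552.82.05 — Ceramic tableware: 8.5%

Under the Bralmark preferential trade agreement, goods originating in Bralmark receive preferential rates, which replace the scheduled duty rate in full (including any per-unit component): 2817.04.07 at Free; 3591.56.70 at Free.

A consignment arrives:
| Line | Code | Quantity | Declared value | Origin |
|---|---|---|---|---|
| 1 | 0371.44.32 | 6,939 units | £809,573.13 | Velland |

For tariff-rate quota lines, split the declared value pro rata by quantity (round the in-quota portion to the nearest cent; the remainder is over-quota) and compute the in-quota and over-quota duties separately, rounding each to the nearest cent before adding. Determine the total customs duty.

Line 1 (0371.44.32, Velland, 6,939 units, £809,573.13):
Code 0371.44.32 is under a tariff-rate quota (threshold 3,210 units). In-quota: 3,210 units at 7.5%; over-quota: 3,729 units at 16%.
Pro-rata value split: in-quota = £809,573.13 × 3,210/6,939 = £374,510.70; over-quota = £809,573.13 − £374,510.70 = £435,062.43.
In-quota duty = £374,510.70 × 7.5% = £28,088.30. Over-quota duty = £435,062.43 × 16% = £69,609.99.
Line duty = £28,088.30 + £69,609.99 = £97,698.29.

£97,698.29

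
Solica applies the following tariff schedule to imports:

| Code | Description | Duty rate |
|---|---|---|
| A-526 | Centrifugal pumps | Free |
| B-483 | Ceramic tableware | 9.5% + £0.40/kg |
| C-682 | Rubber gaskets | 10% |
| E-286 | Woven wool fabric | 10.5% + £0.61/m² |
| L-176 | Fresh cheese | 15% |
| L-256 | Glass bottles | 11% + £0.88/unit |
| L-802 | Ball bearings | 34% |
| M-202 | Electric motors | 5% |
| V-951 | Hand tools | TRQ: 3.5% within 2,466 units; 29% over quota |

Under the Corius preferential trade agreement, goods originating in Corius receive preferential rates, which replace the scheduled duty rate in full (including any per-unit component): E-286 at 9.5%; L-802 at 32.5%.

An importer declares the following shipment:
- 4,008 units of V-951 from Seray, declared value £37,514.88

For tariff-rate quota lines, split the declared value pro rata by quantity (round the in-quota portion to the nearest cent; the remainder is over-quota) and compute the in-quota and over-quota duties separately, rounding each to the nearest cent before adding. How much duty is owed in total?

£4,993.46

Line 1 (V-951, Seray, 4,008 units, £37,514.88):
Code V-951 is under a tariff-rate quota (threshold 2,466 units). In-quota: 2,466 units at 3.5%; over-quota: 1,542 units at 29%.
Pro-rata value split: in-quota = £37,514.88 × 2,466/4,008 = £23,081.76; over-quota = £37,514.88 − £23,081.76 = £14,433.12.
In-quota duty = £23,081.76 × 3.5% = £807.86. Over-quota duty = £14,433.12 × 29% = £4,185.60.
Line duty = £807.86 + £4,185.60 = £4,993.46.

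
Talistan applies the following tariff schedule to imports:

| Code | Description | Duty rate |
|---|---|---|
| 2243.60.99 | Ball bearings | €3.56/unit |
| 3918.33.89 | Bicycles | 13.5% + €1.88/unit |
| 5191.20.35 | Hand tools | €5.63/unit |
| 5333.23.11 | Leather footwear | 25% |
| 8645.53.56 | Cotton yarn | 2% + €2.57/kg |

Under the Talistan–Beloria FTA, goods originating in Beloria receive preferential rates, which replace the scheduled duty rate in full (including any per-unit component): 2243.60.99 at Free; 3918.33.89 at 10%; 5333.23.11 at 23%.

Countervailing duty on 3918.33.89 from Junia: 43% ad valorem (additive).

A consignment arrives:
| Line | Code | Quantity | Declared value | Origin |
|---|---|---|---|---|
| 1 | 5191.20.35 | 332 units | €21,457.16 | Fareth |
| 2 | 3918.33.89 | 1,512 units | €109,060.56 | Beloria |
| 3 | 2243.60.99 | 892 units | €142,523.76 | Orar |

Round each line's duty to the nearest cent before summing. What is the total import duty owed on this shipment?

€15,950.74

Line 1 (5191.20.35, Fareth, 332 units, €21,457.16):
Base rate for 5191.20.35 is €5.63/unit.
Duty = 332 × €5.63 = €1,869.16.
Line 2 (3918.33.89, Beloria, 1,512 units, €109,060.56):
Base rate for 3918.33.89 is 13.5% + €1.88/unit.
Origin Beloria qualifies under the Talistan–Beloria agreement and 3918.33.89 is covered: preferential rate 10% applies instead.
The additional-duty order on 3918.33.89 targets Junia, not Beloria; it does not apply.
Duty = €109,060.56 × 10% = €10,906.06.
Line 3 (2243.60.99, Orar, 892 units, €142,523.76):
Base rate for 2243.60.99 is €3.56/unit.
2243.60.99 has an FTA preferential rate, but origin Orar is not Beloria; base rate stands.
Duty = 892 × €3.56 = €3,175.52.
Total = €1,869.16 + €10,906.06 + €3,175.52 = €15,950.74.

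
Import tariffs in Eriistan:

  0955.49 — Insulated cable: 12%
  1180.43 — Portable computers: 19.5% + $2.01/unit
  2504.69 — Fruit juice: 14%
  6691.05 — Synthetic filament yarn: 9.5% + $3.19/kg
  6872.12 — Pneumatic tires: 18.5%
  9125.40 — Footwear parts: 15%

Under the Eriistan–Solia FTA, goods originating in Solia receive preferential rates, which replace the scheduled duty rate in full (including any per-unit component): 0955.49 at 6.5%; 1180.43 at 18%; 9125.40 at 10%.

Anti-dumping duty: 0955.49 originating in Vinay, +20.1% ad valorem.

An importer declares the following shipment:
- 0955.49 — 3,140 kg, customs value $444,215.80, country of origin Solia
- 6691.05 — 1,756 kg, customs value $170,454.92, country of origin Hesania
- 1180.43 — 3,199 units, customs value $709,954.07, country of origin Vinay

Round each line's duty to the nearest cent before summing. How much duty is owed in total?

Line 1 (0955.49, Solia, 3,140 kg, $444,215.80):
Base rate for 0955.49 is 12%.
Origin Solia qualifies under the Eriistan–Solia agreement and 0955.49 is covered: preferential rate 6.5% applies instead.
The additional-duty order on 0955.49 targets Vinay, not Solia; it does not apply.
Duty = $444,215.80 × 6.5% = $28,874.03.
Line 2 (6691.05, Hesania, 1,756 kg, $170,454.92):
Base rate for 6691.05 is 9.5% + $3.19/kg.
Duty = $170,454.92 × 9.5% + 1,756 × $3.19 = $21,794.86.
Line 3 (1180.43, Vinay, 3,199 units, $709,954.07):
Base rate for 1180.43 is 19.5% + $2.01/unit.
1180.43 has an FTA preferential rate, but origin Vinay is not Solia; base rate stands.
Duty = $709,954.07 × 19.5% + 3,199 × $2.01 = $144,871.03.
Total = $28,874.03 + $21,794.86 + $144,871.03 = $195,539.92.

$195,539.92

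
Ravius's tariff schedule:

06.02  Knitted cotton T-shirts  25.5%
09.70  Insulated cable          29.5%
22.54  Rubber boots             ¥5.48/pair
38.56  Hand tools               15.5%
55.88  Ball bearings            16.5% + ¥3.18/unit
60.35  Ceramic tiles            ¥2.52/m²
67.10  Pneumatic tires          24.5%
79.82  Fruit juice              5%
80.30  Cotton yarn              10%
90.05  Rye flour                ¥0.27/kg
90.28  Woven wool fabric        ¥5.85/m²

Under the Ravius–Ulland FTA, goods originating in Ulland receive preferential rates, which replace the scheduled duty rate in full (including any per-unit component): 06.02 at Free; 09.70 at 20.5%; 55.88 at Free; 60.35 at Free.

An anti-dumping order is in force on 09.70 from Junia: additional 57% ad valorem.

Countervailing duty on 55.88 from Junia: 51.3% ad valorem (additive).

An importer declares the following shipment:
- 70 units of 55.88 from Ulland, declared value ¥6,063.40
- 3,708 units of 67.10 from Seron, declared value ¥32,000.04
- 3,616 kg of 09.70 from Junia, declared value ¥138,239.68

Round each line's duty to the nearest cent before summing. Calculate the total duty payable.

Line 1 (55.88, Ulland, 70 units, ¥6,063.40):
Base rate for 55.88 is 16.5% + ¥3.18/unit.
Origin Ulland qualifies under the Ravius–Ulland agreement and 55.88 is covered: preferential rate Free applies instead.
The additional-duty order on 55.88 targets Junia, not Ulland; it does not apply.
Duty = ¥6,063.40 × 0% = ¥0.00.
Line 2 (67.10, Seron, 3,708 units, ¥32,000.04):
Base rate for 67.10 is 24.5%.
Duty = ¥32,000.04 × 24.5% = ¥7,840.01.
Line 3 (09.70, Junia, 3,616 kg, ¥138,239.68):
Base rate for 09.70 is 29.5%.
09.70 has an FTA preferential rate, but origin Junia is not Ulland; base rate stands.
Additional duty on 09.70 from Junia: +57%. Applied ad valorem rate: 29.5% + 57% = 86.5%.
Duty = ¥138,239.68 × 86.5% = ¥119,577.32.
Total = ¥0.00 + ¥7,840.01 + ¥119,577.32 = ¥127,417.33.

¥127,417.33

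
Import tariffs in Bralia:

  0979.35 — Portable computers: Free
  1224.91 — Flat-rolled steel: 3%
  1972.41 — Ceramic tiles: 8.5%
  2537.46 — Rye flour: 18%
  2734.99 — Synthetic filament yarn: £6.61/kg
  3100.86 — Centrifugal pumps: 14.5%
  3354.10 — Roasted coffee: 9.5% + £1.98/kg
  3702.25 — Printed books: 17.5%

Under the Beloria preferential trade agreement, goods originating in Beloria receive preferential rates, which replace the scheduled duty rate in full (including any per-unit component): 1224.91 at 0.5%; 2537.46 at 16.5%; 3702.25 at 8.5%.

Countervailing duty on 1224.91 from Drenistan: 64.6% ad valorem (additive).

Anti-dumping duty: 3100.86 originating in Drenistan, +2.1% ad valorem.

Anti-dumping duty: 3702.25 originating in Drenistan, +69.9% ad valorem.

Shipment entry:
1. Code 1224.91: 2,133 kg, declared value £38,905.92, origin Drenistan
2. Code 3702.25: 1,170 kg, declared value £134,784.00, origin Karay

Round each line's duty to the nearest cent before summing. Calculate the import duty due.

Line 1 (1224.91, Drenistan, 2,133 kg, £38,905.92):
Base rate for 1224.91 is 3%.
1224.91 has an FTA preferential rate, but origin Drenistan is not Beloria; base rate stands.
Additional duty on 1224.91 from Drenistan: +64.6%. Applied ad valorem rate: 3% + 64.6% = 67.6%.
Duty = £38,905.92 × 67.6% = £26,300.40.
Line 2 (3702.25, Karay, 1,170 kg, £134,784.00):
Base rate for 3702.25 is 17.5%.
3702.25 has an FTA preferential rate, but origin Karay is not Beloria; base rate stands.
The additional-duty order on 3702.25 targets Drenistan, not Karay; it does not apply.
Duty = £134,784.00 × 17.5% = £23,587.20.
Total = £26,300.40 + £23,587.20 = £49,887.60.

£49,887.60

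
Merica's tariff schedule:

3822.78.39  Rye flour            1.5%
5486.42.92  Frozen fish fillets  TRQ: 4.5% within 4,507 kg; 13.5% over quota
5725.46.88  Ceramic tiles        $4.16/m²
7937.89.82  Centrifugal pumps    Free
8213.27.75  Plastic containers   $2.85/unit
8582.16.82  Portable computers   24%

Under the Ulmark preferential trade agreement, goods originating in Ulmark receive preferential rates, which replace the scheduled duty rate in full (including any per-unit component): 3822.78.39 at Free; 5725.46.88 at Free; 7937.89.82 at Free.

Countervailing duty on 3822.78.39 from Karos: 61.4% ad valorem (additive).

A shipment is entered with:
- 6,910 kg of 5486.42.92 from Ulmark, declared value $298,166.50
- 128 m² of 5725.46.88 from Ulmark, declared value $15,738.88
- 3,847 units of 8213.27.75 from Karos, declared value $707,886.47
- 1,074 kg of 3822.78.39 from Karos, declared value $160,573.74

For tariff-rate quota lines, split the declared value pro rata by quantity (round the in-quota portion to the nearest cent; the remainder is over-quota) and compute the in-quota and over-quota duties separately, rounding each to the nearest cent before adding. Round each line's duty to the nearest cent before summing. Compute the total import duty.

$134,714.38

Line 1 (5486.42.92, Ulmark, 6,910 kg, $298,166.50):
Code 5486.42.92 is under a tariff-rate quota (threshold 4,507 kg). In-quota: 4,507 kg at 4.5%; over-quota: 2,403 kg at 13.5%.
Pro-rata value split: in-quota = $298,166.50 × 4,507/6,910 = $194,477.05; over-quota = $298,166.50 − $194,477.05 = $103,689.45.
In-quota duty = $194,477.05 × 4.5% = $8,751.47. Over-quota duty = $103,689.45 × 13.5% = $13,998.08.
Line duty = $8,751.47 + $13,998.08 = $22,749.55.
Line 2 (5725.46.88, Ulmark, 128 m², $15,738.88):
Base rate for 5725.46.88 is $4.16/m².
Origin Ulmark qualifies under the Merica–Ulmark agreement and 5725.46.88 is covered: preferential rate Free applies instead.
Duty = $15,738.88 × 0% = $0.00.
Line 3 (8213.27.75, Karos, 3,847 units, $707,886.47):
Base rate for 8213.27.75 is $2.85/unit.
Duty = 3,847 × $2.85 = $10,963.95.
Line 4 (3822.78.39, Karos, 1,074 kg, $160,573.74):
Base rate for 3822.78.39 is 1.5%.
3822.78.39 has an FTA preferential rate, but origin Karos is not Ulmark; base rate stands.
Additional duty on 3822.78.39 from Karos: +61.4%. Applied ad valorem rate: 1.5% + 61.4% = 62.9%.
Duty = $160,573.74 × 62.9% = $101,000.88.
Total = $22,749.55 + $0.00 + $10,963.95 + $101,000.88 = $134,714.38.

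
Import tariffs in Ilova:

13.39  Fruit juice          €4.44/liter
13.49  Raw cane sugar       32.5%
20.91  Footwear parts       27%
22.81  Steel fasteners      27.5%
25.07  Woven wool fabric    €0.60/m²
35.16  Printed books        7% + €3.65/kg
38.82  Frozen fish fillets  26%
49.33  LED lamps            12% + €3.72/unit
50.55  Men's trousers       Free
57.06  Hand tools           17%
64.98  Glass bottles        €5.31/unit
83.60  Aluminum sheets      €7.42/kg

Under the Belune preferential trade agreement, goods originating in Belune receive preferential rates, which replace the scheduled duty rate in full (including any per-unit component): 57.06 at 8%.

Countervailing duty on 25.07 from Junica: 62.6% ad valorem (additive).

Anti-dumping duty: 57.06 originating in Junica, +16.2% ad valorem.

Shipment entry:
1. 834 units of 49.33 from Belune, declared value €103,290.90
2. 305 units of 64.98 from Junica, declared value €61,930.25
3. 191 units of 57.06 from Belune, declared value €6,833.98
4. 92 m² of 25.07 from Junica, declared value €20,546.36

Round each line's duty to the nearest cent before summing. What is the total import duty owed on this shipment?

Line 1 (49.33, Belune, 834 units, €103,290.90):
Base rate for 49.33 is 12% + €3.72/unit.
Origin Belune is the FTA partner but 49.33 is not on the preference list; base rate stands.
Duty = €103,290.90 × 12% + 834 × €3.72 = €15,497.39.
Line 2 (64.98, Junica, 305 units, €61,930.25):
Base rate for 64.98 is €5.31/unit.
Duty = 305 × €5.31 = €1,619.55.
Line 3 (57.06, Belune, 191 units, €6,833.98):
Base rate for 57.06 is 17%.
Origin Belune qualifies under the Ilova–Belune agreement and 57.06 is covered: preferential rate 8% applies instead.
The additional-duty order on 57.06 targets Junica, not Belune; it does not apply.
Duty = €6,833.98 × 8% = €546.72.
Line 4 (25.07, Junica, 92 m², €20,546.36):
Base rate for 25.07 is €0.60/m².
Additional duty on 25.07 from Junica: +62.6% ad valorem. Applied ad valorem rate = 62.6%.
Duty = €20,546.36 × 62.6% + 92 × €0.60 = €12,917.22.
Total = €15,497.39 + €1,619.55 + €546.72 + €12,917.22 = €30,580.88.

€30,580.88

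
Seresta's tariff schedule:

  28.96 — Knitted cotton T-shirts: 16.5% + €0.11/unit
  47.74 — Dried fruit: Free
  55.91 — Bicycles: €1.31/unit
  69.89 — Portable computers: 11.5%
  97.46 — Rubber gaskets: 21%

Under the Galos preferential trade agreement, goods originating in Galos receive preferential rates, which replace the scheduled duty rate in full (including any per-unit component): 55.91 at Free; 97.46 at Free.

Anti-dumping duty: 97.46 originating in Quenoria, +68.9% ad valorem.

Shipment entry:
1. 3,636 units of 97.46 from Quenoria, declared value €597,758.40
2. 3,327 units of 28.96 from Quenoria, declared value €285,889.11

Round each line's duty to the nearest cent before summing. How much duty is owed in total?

€584,922.47

Line 1 (97.46, Quenoria, 3,636 units, €597,758.40):
Base rate for 97.46 is 21%.
97.46 has an FTA preferential rate, but origin Quenoria is not Galos; base rate stands.
Additional duty on 97.46 from Quenoria: +68.9%. Applied ad valorem rate: 21% + 68.9% = 89.9%.
Duty = €597,758.40 × 89.9% = €537,384.80.
Line 2 (28.96, Quenoria, 3,327 units, €285,889.11):
Base rate for 28.96 is 16.5% + €0.11/unit.
Duty = €285,889.11 × 16.5% + 3,327 × €0.11 = €47,537.67.
Total = €537,384.80 + €47,537.67 = €584,922.47.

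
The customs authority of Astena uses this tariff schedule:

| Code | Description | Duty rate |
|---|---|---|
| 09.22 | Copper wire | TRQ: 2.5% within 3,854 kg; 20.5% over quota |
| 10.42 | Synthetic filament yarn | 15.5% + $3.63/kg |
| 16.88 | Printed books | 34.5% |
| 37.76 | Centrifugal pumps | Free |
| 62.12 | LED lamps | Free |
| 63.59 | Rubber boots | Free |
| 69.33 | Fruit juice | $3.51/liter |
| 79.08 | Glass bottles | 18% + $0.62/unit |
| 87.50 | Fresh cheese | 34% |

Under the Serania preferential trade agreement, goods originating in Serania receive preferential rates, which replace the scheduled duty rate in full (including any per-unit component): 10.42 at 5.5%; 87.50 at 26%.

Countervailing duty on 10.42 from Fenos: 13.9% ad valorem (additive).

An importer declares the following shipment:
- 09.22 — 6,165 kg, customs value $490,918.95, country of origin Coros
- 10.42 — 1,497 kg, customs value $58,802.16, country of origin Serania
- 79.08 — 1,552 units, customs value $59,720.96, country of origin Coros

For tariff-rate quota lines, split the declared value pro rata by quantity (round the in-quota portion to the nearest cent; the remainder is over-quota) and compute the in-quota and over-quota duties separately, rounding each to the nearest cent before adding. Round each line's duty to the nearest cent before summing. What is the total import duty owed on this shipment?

$60,343.59

Line 1 (09.22, Coros, 6,165 kg, $490,918.95):
Code 09.22 is under a tariff-rate quota (threshold 3,854 kg). In-quota: 3,854 kg at 2.5%; over-quota: 2,311 kg at 20.5%.
Pro-rata value split: in-quota = $490,918.95 × 3,854/6,165 = $306,894.02; over-quota = $490,918.95 − $306,894.02 = $184,024.93.
In-quota duty = $306,894.02 × 2.5% = $7,672.35. Over-quota duty = $184,024.93 × 20.5% = $37,725.11.
Line duty = $7,672.35 + $37,725.11 = $45,397.46.
Line 2 (10.42, Serania, 1,497 kg, $58,802.16):
Base rate for 10.42 is 15.5% + $3.63/kg.
Origin Serania qualifies under the Astena–Serania agreement and 10.42 is covered: preferential rate 5.5% applies instead.
The additional-duty order on 10.42 targets Fenos, not Serania; it does not apply.
Duty = $58,802.16 × 5.5% = $3,234.12.
Line 3 (79.08, Coros, 1,552 units, $59,720.96):
Base rate for 79.08 is 18% + $0.62/unit.
Duty = $59,720.96 × 18% + 1,552 × $0.62 = $11,712.01.
Total = $45,397.46 + $3,234.12 + $11,712.01 = $60,343.59.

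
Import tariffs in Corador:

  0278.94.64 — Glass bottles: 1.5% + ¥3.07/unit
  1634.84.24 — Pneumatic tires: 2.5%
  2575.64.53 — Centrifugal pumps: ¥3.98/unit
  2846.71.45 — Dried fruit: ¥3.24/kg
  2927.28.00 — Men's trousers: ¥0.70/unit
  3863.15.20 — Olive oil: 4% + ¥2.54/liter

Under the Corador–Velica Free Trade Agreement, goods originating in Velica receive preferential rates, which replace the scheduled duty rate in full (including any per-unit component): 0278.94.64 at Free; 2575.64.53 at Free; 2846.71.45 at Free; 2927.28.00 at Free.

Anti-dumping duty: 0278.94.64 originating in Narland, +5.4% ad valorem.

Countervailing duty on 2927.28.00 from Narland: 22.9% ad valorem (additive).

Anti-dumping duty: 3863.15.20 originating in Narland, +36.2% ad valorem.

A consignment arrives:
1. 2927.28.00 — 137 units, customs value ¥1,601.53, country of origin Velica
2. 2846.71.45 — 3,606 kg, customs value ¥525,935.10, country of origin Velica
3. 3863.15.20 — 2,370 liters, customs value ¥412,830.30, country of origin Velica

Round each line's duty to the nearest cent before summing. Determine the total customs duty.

¥22,533.01

Line 1 (2927.28.00, Velica, 137 units, ¥1,601.53):
Base rate for 2927.28.00 is ¥0.70/unit.
Origin Velica qualifies under the Corador–Velica agreement and 2927.28.00 is covered: preferential rate Free applies instead.
The additional-duty order on 2927.28.00 targets Narland, not Velica; it does not apply.
Duty = ¥1,601.53 × 0% = ¥0.00.
Line 2 (2846.71.45, Velica, 3,606 kg, ¥525,935.10):
Base rate for 2846.71.45 is ¥3.24/kg.
Origin Velica qualifies under the Corador–Velica agreement and 2846.71.45 is covered: preferential rate Free applies instead.
Duty = ¥525,935.10 × 0% = ¥0.00.
Line 3 (3863.15.20, Velica, 2,370 liters, ¥412,830.30):
Base rate for 3863.15.20 is 4% + ¥2.54/liter.
Origin Velica is the FTA partner but 3863.15.20 is not on the preference list; base rate stands.
The additional-duty order on 3863.15.20 targets Narland, not Velica; it does not apply.
Duty = ¥412,830.30 × 4% + 2,370 × ¥2.54 = ¥22,533.01.
Total = ¥0.00 + ¥0.00 + ¥22,533.01 = ¥22,533.01.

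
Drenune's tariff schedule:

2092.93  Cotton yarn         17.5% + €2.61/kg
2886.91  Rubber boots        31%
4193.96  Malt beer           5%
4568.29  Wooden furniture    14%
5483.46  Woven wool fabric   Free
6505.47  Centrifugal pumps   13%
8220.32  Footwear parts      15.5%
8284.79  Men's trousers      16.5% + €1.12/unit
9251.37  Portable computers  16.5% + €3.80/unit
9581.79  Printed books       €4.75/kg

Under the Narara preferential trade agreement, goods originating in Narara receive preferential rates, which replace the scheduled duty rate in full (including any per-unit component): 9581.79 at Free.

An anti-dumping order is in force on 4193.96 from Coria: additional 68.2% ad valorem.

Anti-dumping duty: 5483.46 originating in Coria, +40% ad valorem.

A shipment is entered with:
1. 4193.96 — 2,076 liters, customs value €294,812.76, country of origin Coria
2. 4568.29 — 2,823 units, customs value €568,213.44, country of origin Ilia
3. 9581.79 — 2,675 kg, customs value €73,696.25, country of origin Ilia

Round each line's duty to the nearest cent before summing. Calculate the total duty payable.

Line 1 (4193.96, Coria, 2,076 liters, €294,812.76):
Base rate for 4193.96 is 5%.
Additional duty on 4193.96 from Coria: +68.2%. Applied ad valorem rate: 5% + 68.2% = 73.2%.
Duty = €294,812.76 × 73.2% = €215,802.94.
Line 2 (4568.29, Ilia, 2,823 units, €568,213.44):
Base rate for 4568.29 is 14%.
Duty = €568,213.44 × 14% = €79,549.88.
Line 3 (9581.79, Ilia, 2,675 kg, €73,696.25):
Base rate for 9581.79 is €4.75/kg.
9581.79 has an FTA preferential rate, but origin Ilia is not Narara; base rate stands.
Duty = 2,675 × €4.75 = €12,706.25.
Total = €215,802.94 + €79,549.88 + €12,706.25 = €308,059.07.

€308,059.07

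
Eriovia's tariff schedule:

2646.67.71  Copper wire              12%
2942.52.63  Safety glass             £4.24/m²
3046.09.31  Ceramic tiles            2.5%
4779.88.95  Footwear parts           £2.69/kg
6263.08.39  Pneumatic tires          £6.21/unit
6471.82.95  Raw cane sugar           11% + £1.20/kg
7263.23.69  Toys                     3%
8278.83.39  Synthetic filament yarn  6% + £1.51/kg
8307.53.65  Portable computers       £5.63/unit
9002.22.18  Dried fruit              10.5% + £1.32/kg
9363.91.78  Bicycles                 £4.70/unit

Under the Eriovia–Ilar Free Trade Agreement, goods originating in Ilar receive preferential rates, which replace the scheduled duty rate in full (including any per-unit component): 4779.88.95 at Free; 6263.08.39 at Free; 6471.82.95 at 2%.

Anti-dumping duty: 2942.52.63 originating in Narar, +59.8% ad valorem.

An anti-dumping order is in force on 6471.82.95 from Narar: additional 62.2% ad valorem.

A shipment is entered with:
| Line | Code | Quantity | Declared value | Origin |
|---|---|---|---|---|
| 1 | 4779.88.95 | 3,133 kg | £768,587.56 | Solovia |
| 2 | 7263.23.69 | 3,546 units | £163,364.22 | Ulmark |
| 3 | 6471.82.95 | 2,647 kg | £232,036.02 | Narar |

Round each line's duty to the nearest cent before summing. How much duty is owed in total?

£186,355.47

Line 1 (4779.88.95, Solovia, 3,133 kg, £768,587.56):
Base rate for 4779.88.95 is £2.69/kg.
4779.88.95 has an FTA preferential rate, but origin Solovia is not Ilar; base rate stands.
Duty = 3,133 × £2.69 = £8,427.77.
Line 2 (7263.23.69, Ulmark, 3,546 units, £163,364.22):
Base rate for 7263.23.69 is 3%.
Duty = £163,364.22 × 3% = £4,900.93.
Line 3 (6471.82.95, Narar, 2,647 kg, £232,036.02):
Base rate for 6471.82.95 is 11% + £1.20/kg.
6471.82.95 has an FTA preferential rate, but origin Narar is not Ilar; base rate stands.
Additional duty on 6471.82.95 from Narar: +62.2%. Applied ad valorem rate: 11% + 62.2% = 73.2%.
Duty = £232,036.02 × 73.2% + 2,647 × £1.20 = £173,026.77.
Total = £8,427.77 + £4,900.93 + £173,026.77 = £186,355.47.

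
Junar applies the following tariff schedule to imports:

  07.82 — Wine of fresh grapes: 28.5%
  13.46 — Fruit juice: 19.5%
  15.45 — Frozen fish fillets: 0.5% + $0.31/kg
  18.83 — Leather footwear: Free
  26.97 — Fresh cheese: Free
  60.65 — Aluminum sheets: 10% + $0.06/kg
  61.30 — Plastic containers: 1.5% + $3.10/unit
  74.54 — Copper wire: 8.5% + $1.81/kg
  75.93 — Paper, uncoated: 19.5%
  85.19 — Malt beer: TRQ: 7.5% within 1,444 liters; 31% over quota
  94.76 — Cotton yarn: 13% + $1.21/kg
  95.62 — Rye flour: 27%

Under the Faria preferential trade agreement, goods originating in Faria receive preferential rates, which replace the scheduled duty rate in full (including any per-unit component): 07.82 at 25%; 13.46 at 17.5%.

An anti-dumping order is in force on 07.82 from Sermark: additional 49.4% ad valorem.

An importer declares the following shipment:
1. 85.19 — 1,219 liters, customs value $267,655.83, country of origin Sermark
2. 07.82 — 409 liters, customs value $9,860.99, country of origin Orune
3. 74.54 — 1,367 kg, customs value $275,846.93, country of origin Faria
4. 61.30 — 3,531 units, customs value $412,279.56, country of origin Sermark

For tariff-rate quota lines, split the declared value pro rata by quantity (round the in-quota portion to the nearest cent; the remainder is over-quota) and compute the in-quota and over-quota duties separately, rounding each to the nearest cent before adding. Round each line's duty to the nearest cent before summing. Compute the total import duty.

$65,936.12

Line 1 (85.19, Sermark, 1,219 liters, $267,655.83):
Code 85.19 is under a tariff-rate quota (threshold 1,444 liters). Quantity 1,219 liters is within the quota, so the in-quota rate 7.5% applies to the full value.
Duty = $267,655.83 × 7.5% = $20,074.19.
Line 2 (07.82, Orune, 409 liters, $9,860.99):
Base rate for 07.82 is 28.5%.
07.82 has an FTA preferential rate, but origin Orune is not Faria; base rate stands.
The additional-duty order on 07.82 targets Sermark, not Orune; it does not apply.
Duty = $9,860.99 × 28.5% = $2,810.38.
Line 3 (74.54, Faria, 1,367 kg, $275,846.93):
Base rate for 74.54 is 8.5% + $1.81/kg.
Origin Faria is the FTA partner but 74.54 is not on the preference list; base rate stands.
Duty = $275,846.93 × 8.5% + 1,367 × $1.81 = $25,921.26.
Line 4 (61.30, Sermark, 3,531 units, $412,279.56):
Base rate for 61.30 is 1.5% + $3.10/unit.
Duty = $412,279.56 × 1.5% + 3,531 × $3.10 = $17,130.29.
Total = $20,074.19 + $2,810.38 + $25,921.26 + $17,130.29 = $65,936.12.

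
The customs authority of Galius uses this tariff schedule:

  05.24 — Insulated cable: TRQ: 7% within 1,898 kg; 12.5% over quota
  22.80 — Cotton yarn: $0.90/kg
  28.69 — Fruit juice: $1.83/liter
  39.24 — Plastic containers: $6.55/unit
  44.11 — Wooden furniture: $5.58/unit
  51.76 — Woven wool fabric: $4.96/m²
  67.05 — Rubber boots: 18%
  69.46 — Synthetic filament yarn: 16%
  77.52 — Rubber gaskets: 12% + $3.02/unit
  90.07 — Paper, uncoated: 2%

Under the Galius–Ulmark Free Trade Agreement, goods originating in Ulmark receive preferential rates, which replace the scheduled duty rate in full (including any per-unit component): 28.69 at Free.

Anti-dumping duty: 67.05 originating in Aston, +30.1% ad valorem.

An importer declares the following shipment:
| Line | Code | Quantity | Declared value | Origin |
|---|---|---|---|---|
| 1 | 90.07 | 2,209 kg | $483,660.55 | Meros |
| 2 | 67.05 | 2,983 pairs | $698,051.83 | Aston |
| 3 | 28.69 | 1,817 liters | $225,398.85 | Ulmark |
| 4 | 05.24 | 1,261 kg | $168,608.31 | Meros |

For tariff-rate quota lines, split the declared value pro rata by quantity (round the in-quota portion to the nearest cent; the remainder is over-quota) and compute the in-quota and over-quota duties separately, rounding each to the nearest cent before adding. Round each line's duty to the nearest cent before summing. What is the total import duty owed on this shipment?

$357,238.72

Line 1 (90.07, Meros, 2,209 kg, $483,660.55):
Base rate for 90.07 is 2%.
Duty = $483,660.55 × 2% = $9,673.21.
Line 2 (67.05, Aston, 2,983 pairs, $698,051.83):
Base rate for 67.05 is 18%.
Additional duty on 67.05 from Aston: +30.1%. Applied ad valorem rate: 18% + 30.1% = 48.1%.
Duty = $698,051.83 × 48.1% = $335,762.93.
Line 3 (28.69, Ulmark, 1,817 liters, $225,398.85):
Base rate for 28.69 is $1.83/liter.
Origin Ulmark qualifies under the Galius–Ulmark agreement and 28.69 is covered: preferential rate Free applies instead.
Duty = $225,398.85 × 0% = $0.00.
Line 4 (05.24, Meros, 1,261 kg, $168,608.31):
Code 05.24 is under a tariff-rate quota (threshold 1,898 kg). Quantity 1,261 kg is within the quota, so the in-quota rate 7% applies to the full value.
Duty = $168,608.31 × 7% = $11,802.58.
Total = $9,673.21 + $335,762.93 + $0.00 + $11,802.58 = $357,238.72.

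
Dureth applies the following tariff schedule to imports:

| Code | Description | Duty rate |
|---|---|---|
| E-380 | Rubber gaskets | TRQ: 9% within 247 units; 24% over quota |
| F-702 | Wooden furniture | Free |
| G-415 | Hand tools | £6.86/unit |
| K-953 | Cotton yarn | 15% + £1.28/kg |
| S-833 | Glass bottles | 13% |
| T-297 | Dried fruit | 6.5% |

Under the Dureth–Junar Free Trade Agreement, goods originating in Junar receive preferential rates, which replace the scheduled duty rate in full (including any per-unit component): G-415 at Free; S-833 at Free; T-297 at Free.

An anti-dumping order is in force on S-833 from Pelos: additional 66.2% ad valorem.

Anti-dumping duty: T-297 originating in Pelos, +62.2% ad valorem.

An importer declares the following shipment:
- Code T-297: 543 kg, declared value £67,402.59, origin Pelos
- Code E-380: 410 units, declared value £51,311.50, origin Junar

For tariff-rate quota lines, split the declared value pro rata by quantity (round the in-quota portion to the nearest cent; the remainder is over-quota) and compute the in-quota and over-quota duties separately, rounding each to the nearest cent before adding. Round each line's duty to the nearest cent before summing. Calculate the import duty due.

£53,983.53

Line 1 (T-297, Pelos, 543 kg, £67,402.59):
Base rate for T-297 is 6.5%.
T-297 has an FTA preferential rate, but origin Pelos is not Junar; base rate stands.
Additional duty on T-297 from Pelos: +62.2%. Applied ad valorem rate: 6.5% + 62.2% = 68.7%.
Duty = £67,402.59 × 68.7% = £46,305.58.
Line 2 (E-380, Junar, 410 units, £51,311.50):
Code E-380 is under a tariff-rate quota (threshold 247 units). In-quota: 247 units at 9%; over-quota: 163 units at 24%.
Pro-rata value split: in-quota = £51,311.50 × 247/410 = £30,912.05; over-quota = £51,311.50 − £30,912.05 = £20,399.45.
In-quota duty = £30,912.05 × 9% = £2,782.08. Over-quota duty = £20,399.45 × 24% = £4,895.87.
Line duty = £2,782.08 + £4,895.87 = £7,677.95.
Total = £46,305.58 + £7,677.95 = £53,983.53.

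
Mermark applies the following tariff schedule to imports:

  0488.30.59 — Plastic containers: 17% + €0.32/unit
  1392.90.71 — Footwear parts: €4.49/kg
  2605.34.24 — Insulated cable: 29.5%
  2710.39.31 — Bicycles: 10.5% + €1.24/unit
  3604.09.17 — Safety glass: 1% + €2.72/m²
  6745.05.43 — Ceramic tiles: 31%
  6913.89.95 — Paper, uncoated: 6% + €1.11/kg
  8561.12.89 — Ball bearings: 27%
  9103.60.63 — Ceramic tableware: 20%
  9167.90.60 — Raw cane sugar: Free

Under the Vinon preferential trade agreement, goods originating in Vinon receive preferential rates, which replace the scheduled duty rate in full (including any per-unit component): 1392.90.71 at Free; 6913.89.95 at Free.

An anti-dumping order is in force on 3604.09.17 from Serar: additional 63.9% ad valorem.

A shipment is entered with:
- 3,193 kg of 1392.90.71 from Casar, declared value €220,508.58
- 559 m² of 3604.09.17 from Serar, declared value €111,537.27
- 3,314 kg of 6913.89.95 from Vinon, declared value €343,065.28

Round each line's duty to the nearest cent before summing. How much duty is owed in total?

Line 1 (1392.90.71, Casar, 3,193 kg, €220,508.58):
Base rate for 1392.90.71 is €4.49/kg.
1392.90.71 has an FTA preferential rate, but origin Casar is not Vinon; base rate stands.
Duty = 3,193 × €4.49 = €14,336.57.
Line 2 (3604.09.17, Serar, 559 m², €111,537.27):
Base rate for 3604.09.17 is 1% + €2.72/m².
Additional duty on 3604.09.17 from Serar: +63.9%. Applied ad valorem rate: 1% + 63.9% = 64.9%.
Duty = €111,537.27 × 64.9% + 559 × €2.72 = €73,908.17.
Line 3 (6913.89.95, Vinon, 3,314 kg, €343,065.28):
Base rate for 6913.89.95 is 6% + €1.11/kg.
Origin Vinon qualifies under the Mermark–Vinon agreement and 6913.89.95 is covered: preferential rate Free applies instead.
Duty = €343,065.28 × 0% = €0.00.
Total = €14,336.57 + €73,908.17 + €0.00 = €88,244.74.

€88,244.74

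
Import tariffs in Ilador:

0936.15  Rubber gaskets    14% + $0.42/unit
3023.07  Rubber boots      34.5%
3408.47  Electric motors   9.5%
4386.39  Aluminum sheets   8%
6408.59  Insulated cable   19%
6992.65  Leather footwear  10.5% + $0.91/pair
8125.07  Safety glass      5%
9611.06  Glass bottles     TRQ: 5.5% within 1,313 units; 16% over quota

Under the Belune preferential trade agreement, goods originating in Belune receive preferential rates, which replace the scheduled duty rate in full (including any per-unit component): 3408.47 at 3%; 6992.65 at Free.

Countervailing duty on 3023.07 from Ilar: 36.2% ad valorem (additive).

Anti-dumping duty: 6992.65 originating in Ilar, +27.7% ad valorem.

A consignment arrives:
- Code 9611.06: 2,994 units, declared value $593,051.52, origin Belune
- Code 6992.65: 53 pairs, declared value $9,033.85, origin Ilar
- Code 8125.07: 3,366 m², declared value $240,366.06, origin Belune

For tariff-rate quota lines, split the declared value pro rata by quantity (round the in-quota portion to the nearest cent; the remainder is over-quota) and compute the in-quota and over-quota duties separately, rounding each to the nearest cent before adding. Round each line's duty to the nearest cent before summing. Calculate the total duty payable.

$83,097.41

Line 1 (9611.06, Belune, 2,994 units, $593,051.52):
Code 9611.06 is under a tariff-rate quota (threshold 1,313 units). In-quota: 1,313 units at 5.5%; over-quota: 1,681 units at 16%.
Pro-rata value split: in-quota = $593,051.52 × 1,313/2,994 = $260,079.04; over-quota = $593,051.52 − $260,079.04 = $332,972.48.
In-quota duty = $260,079.04 × 5.5% = $14,304.35. Over-quota duty = $332,972.48 × 16% = $53,275.60.
Line duty = $14,304.35 + $53,275.60 = $67,579.95.
Line 2 (6992.65, Ilar, 53 pairs, $9,033.85):
Base rate for 6992.65 is 10.5% + $0.91/pair.
6992.65 has an FTA preferential rate, but origin Ilar is not Belune; base rate stands.
Additional duty on 6992.65 from Ilar: +27.7%. Applied ad valorem rate: 10.5% + 27.7% = 38.2%.
Duty = $9,033.85 × 38.2% + 53 × $0.91 = $3,499.16.
Line 3 (8125.07, Belune, 3,366 m², $240,366.06):
Base rate for 8125.07 is 5%.
Origin Belune is the FTA partner but 8125.07 is not on the preference list; base rate stands.
Duty = $240,366.06 × 5% = $12,018.30.
Total = $67,579.95 + $3,499.16 + $12,018.30 = $83,097.41.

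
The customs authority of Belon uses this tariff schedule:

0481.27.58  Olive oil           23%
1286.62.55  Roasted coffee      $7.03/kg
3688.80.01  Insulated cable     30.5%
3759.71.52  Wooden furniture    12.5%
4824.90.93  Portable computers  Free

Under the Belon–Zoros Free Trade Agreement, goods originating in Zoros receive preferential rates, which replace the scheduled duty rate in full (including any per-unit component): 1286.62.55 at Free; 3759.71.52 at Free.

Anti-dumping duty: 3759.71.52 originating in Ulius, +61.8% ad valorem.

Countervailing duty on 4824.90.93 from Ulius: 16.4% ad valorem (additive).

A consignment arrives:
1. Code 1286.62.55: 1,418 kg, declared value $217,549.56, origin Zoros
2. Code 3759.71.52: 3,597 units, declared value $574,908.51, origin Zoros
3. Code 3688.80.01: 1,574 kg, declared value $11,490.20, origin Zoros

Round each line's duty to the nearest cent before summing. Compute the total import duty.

$3,504.51

Line 1 (1286.62.55, Zoros, 1,418 kg, $217,549.56):
Base rate for 1286.62.55 is $7.03/kg.
Origin Zoros qualifies under the Belon–Zoros agreement and 1286.62.55 is covered: preferential rate Free applies instead.
Duty = $217,549.56 × 0% = $0.00.
Line 2 (3759.71.52, Zoros, 3,597 units, $574,908.51):
Base rate for 3759.71.52 is 12.5%.
Origin Zoros qualifies under the Belon–Zoros agreement and 3759.71.52 is covered: preferential rate Free applies instead.
The additional-duty order on 3759.71.52 targets Ulius, not Zoros; it does not apply.
Duty = $574,908.51 × 0% = $0.00.
Line 3 (3688.80.01, Zoros, 1,574 kg, $11,490.20):
Base rate for 3688.80.01 is 30.5%.
Origin Zoros is the FTA partner but 3688.80.01 is not on the preference list; base rate stands.
Duty = $11,490.20 × 30.5% = $3,504.51.
Total = $0.00 + $0.00 + $3,504.51 = $3,504.51.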